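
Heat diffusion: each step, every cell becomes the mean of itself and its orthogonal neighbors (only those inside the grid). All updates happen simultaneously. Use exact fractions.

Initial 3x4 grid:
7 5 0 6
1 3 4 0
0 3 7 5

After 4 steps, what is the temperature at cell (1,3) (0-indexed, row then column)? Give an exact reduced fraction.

Answer: 196807/57600

Derivation:
Step 1: cell (1,3) = 15/4
Step 2: cell (1,3) = 251/80
Step 3: cell (1,3) = 3389/960
Step 4: cell (1,3) = 196807/57600
Full grid after step 4:
  85109/25920 18299/5400 83/25 28999/8640
  544253/172800 233203/72000 27627/8000 196807/57600
  77429/25920 34873/10800 689/200 31279/8640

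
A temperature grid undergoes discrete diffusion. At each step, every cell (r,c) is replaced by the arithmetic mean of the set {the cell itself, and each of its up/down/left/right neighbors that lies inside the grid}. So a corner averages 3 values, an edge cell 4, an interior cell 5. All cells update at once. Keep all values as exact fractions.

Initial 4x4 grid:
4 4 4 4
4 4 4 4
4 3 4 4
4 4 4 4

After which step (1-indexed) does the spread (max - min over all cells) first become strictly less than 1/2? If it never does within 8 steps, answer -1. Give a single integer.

Answer: 1

Derivation:
Step 1: max=4, min=15/4, spread=1/4
  -> spread < 1/2 first at step 1
Step 2: max=4, min=189/50, spread=11/50
Step 3: max=4, min=9233/2400, spread=367/2400
Step 4: max=2387/600, min=41629/10800, spread=1337/10800
Step 5: max=71531/18000, min=1254331/324000, spread=33227/324000
Step 6: max=427951/108000, min=37665673/9720000, spread=849917/9720000
Step 7: max=6411467/1620000, min=1132685653/291600000, spread=21378407/291600000
Step 8: max=1920311657/486000000, min=34025537629/8748000000, spread=540072197/8748000000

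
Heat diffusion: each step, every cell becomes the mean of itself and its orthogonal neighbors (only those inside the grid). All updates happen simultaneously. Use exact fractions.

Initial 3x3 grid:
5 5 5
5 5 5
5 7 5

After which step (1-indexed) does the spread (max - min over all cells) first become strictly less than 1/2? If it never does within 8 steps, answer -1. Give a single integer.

Step 1: max=17/3, min=5, spread=2/3
Step 2: max=667/120, min=5, spread=67/120
Step 3: max=5837/1080, min=507/100, spread=1807/5400
  -> spread < 1/2 first at step 3
Step 4: max=2317963/432000, min=13861/2700, spread=33401/144000
Step 5: max=20669933/3888000, min=1393391/270000, spread=3025513/19440000
Step 6: max=8240926867/1555200000, min=74755949/14400000, spread=53531/497664
Step 7: max=492592925849/93312000000, min=20231116051/3888000000, spread=450953/5971968
Step 8: max=29502503560603/5598720000000, min=2433808610519/466560000000, spread=3799043/71663616

Answer: 3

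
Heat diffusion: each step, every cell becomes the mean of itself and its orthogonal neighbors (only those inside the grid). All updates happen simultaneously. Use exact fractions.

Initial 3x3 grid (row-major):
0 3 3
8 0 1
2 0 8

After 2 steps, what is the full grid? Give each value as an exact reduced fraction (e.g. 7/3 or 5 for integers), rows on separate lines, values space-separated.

After step 1:
  11/3 3/2 7/3
  5/2 12/5 3
  10/3 5/2 3
After step 2:
  23/9 99/40 41/18
  119/40 119/50 161/60
  25/9 337/120 17/6

Answer: 23/9 99/40 41/18
119/40 119/50 161/60
25/9 337/120 17/6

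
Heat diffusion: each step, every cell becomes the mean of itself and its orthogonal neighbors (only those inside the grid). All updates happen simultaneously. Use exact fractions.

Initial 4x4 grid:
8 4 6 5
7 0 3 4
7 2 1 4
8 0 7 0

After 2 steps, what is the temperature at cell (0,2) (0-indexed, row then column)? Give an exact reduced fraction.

Step 1: cell (0,2) = 9/2
Step 2: cell (0,2) = 21/5
Full grid after step 2:
  49/9 139/30 21/5 9/2
  631/120 18/5 179/50 281/80
  37/8 377/100 249/100 799/240
  61/12 53/16 799/240 95/36

Answer: 21/5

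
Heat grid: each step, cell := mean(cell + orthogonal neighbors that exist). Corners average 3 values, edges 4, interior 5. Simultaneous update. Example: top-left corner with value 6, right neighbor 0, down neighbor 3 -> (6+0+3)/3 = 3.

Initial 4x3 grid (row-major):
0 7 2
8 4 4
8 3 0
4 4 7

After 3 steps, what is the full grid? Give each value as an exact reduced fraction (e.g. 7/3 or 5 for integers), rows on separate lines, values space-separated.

After step 1:
  5 13/4 13/3
  5 26/5 5/2
  23/4 19/5 7/2
  16/3 9/2 11/3
After step 2:
  53/12 1067/240 121/36
  419/80 79/20 233/60
  1193/240 91/20 101/30
  187/36 173/40 35/9
After step 3:
  47/10 2329/576 8417/2160
  743/160 331/75 2621/720
  7183/1440 1693/400 353/90
  10433/2160 431/96 4169/1080

Answer: 47/10 2329/576 8417/2160
743/160 331/75 2621/720
7183/1440 1693/400 353/90
10433/2160 431/96 4169/1080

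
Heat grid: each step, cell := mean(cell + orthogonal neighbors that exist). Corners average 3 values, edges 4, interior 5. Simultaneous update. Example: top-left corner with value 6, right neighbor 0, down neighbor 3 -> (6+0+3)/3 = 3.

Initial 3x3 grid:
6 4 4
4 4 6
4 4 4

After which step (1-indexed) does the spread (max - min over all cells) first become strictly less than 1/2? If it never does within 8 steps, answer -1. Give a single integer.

Step 1: max=14/3, min=4, spread=2/3
Step 2: max=547/120, min=25/6, spread=47/120
  -> spread < 1/2 first at step 2
Step 3: max=2461/540, min=171/40, spread=61/216
Step 4: max=146237/32400, min=93233/21600, spread=511/2592
Step 5: max=8735089/1944000, min=5643851/1296000, spread=4309/31104
Step 6: max=521543633/116640000, min=113378099/25920000, spread=36295/373248
Step 7: max=31202643901/6998400000, min=20483249059/4665600000, spread=305773/4478976
Step 8: max=1867713511397/419904000000, min=1231725929473/279936000000, spread=2575951/53747712

Answer: 2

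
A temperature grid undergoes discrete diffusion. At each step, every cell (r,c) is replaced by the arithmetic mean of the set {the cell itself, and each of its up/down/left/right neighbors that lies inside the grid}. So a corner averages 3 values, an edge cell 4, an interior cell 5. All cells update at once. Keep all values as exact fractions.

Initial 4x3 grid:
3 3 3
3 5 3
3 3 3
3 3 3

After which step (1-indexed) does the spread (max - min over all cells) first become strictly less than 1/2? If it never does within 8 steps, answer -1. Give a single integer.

Answer: 2

Derivation:
Step 1: max=7/2, min=3, spread=1/2
Step 2: max=173/50, min=3, spread=23/50
  -> spread < 1/2 first at step 2
Step 3: max=8011/2400, min=613/200, spread=131/480
Step 4: max=71351/21600, min=11191/3600, spread=841/4320
Step 5: max=28462051/8640000, min=2253373/720000, spread=56863/345600
Step 6: max=254814341/77760000, min=20429543/6480000, spread=386393/3110400
Step 7: max=101705723131/31104000000, min=8196358813/2592000000, spread=26795339/248832000
Step 8: max=6082535714129/1866240000000, min=493646149667/155520000000, spread=254051069/2985984000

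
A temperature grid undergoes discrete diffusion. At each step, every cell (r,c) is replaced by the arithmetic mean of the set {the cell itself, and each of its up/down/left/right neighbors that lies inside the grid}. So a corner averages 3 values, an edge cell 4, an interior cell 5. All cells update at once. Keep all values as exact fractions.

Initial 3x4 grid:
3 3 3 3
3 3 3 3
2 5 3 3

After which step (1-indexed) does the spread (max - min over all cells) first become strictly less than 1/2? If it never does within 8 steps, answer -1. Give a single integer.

Step 1: max=7/2, min=11/4, spread=3/4
Step 2: max=809/240, min=35/12, spread=109/240
  -> spread < 1/2 first at step 2
Step 3: max=2581/800, min=3, spread=181/800
Step 4: max=690383/216000, min=131431/43200, spread=923/6000
Step 5: max=757423/240000, min=330181/108000, spread=213187/2160000
Step 6: max=611732807/194400000, min=33218099/10800000, spread=552281/7776000
Step 7: max=87704637947/27993600000, min=599336713/194400000, spread=56006051/1119744000
Step 8: max=2188502518367/699840000000, min=18028574171/5832000000, spread=25073617847/699840000000

Answer: 2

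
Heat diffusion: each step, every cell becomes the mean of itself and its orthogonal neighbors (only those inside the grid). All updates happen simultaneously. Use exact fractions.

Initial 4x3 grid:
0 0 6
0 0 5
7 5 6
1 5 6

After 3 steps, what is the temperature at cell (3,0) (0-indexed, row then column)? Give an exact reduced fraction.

Answer: 8741/2160

Derivation:
Step 1: cell (3,0) = 13/3
Step 2: cell (3,0) = 71/18
Step 3: cell (3,0) = 8741/2160
Full grid after step 3:
  37/24 15901/7200 1265/432
  2741/1200 16963/6000 26671/7200
  2947/900 997/250 32251/7200
  8741/2160 21259/4800 1337/270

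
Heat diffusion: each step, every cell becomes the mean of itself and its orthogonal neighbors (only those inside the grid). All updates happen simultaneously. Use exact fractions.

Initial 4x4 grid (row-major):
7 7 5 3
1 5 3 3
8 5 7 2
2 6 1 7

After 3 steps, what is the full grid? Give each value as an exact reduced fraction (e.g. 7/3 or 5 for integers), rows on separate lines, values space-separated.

Answer: 3589/720 1217/240 15467/3600 2209/540
819/160 9207/2000 1702/375 13607/3600
6619/1440 7409/1500 24767/6000 15187/3600
1309/270 1265/288 32969/7200 8621/2160

Derivation:
After step 1:
  5 6 9/2 11/3
  21/4 21/5 23/5 11/4
  4 31/5 18/5 19/4
  16/3 7/2 21/4 10/3
After step 2:
  65/12 197/40 563/120 131/36
  369/80 21/4 393/100 473/120
  1247/240 43/10 122/25 433/120
  77/18 1217/240 941/240 40/9
After step 3:
  3589/720 1217/240 15467/3600 2209/540
  819/160 9207/2000 1702/375 13607/3600
  6619/1440 7409/1500 24767/6000 15187/3600
  1309/270 1265/288 32969/7200 8621/2160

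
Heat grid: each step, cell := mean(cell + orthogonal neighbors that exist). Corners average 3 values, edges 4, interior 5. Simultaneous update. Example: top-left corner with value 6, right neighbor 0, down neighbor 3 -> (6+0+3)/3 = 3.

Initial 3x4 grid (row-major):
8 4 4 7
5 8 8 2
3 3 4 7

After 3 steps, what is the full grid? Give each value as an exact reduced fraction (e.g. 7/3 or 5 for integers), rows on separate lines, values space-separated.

After step 1:
  17/3 6 23/4 13/3
  6 28/5 26/5 6
  11/3 9/2 11/2 13/3
After step 2:
  53/9 1381/240 1277/240 193/36
  157/30 273/50 561/100 149/30
  85/18 289/60 293/60 95/18
After step 3:
  12151/2160 40363/7200 39683/7200 11267/2160
  9587/1800 32249/6000 31489/6000 9547/1800
  2659/540 8947/1800 18529/3600 2723/540

Answer: 12151/2160 40363/7200 39683/7200 11267/2160
9587/1800 32249/6000 31489/6000 9547/1800
2659/540 8947/1800 18529/3600 2723/540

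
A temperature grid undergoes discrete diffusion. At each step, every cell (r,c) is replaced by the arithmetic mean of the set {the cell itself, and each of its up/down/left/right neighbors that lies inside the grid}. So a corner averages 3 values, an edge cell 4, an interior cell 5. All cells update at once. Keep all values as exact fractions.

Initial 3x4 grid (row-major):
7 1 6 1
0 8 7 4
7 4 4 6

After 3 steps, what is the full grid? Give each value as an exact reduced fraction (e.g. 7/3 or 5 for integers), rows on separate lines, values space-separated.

After step 1:
  8/3 11/2 15/4 11/3
  11/2 4 29/5 9/2
  11/3 23/4 21/4 14/3
After step 2:
  41/9 191/48 1123/240 143/36
  95/24 531/100 233/50 559/120
  179/36 14/3 161/30 173/36
After step 3:
  1799/432 33343/7200 31123/7200 9583/2160
  33833/7200 27089/6000 29609/6000 32573/7200
  979/216 4571/900 17549/3600 5339/1080

Answer: 1799/432 33343/7200 31123/7200 9583/2160
33833/7200 27089/6000 29609/6000 32573/7200
979/216 4571/900 17549/3600 5339/1080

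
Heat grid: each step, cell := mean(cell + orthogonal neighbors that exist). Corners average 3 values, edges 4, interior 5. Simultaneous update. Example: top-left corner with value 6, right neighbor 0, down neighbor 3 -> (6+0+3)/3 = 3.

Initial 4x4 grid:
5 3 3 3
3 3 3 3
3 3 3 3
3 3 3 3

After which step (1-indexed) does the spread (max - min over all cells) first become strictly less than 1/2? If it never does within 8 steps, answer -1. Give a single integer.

Answer: 3

Derivation:
Step 1: max=11/3, min=3, spread=2/3
Step 2: max=32/9, min=3, spread=5/9
Step 3: max=365/108, min=3, spread=41/108
  -> spread < 1/2 first at step 3
Step 4: max=10763/3240, min=3, spread=1043/3240
Step 5: max=317153/97200, min=3, spread=25553/97200
Step 6: max=9419459/2916000, min=27079/9000, spread=645863/2916000
Step 7: max=280081691/87480000, min=180971/60000, spread=16225973/87480000
Step 8: max=8350677983/2624400000, min=81701/27000, spread=409340783/2624400000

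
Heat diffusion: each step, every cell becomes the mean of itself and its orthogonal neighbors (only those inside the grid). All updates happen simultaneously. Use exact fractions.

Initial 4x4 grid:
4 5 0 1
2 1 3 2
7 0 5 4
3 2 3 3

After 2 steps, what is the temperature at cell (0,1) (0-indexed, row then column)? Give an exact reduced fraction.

Answer: 637/240

Derivation:
Step 1: cell (0,1) = 5/2
Step 2: cell (0,1) = 637/240
Full grid after step 2:
  29/9 637/240 159/80 23/12
  371/120 67/25 243/100 23/10
  27/8 66/25 299/100 37/12
  3 49/16 139/48 121/36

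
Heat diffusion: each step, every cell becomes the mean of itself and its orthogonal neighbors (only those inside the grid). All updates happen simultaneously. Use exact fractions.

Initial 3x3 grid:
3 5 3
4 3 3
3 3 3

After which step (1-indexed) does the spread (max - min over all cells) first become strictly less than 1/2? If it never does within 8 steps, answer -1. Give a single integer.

Answer: 3

Derivation:
Step 1: max=4, min=3, spread=1
Step 2: max=443/120, min=3, spread=83/120
Step 3: max=2597/720, min=2857/900, spread=173/400
  -> spread < 1/2 first at step 3
Step 4: max=151039/43200, min=5761/1800, spread=511/1728
Step 5: max=9005933/2592000, min=78401/24000, spread=4309/20736
Step 6: max=533943751/155520000, min=10651237/3240000, spread=36295/248832
Step 7: max=31878770597/9331200000, min=2576935831/777600000, spread=305773/2985984
Step 8: max=1902930670159/559872000000, min=25870575497/7776000000, spread=2575951/35831808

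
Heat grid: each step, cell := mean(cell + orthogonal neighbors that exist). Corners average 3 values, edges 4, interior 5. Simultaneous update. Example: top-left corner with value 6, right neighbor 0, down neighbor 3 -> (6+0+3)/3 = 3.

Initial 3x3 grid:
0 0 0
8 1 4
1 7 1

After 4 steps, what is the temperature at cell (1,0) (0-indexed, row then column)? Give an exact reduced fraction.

Step 1: cell (1,0) = 5/2
Step 2: cell (1,0) = 29/8
Step 3: cell (1,0) = 441/160
Step 4: cell (1,0) = 85181/28800
Full grid after step 4:
  60613/25920 130937/57600 50393/25920
  85181/28800 181607/72000 217793/86400
  5123/1620 275243/86400 1993/720

Answer: 85181/28800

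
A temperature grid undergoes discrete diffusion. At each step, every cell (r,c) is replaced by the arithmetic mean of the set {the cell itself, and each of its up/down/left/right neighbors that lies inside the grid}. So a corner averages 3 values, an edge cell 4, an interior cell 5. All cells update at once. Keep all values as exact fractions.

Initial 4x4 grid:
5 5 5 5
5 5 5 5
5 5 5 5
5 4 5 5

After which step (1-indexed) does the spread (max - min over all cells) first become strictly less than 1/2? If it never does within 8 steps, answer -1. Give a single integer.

Step 1: max=5, min=14/3, spread=1/3
  -> spread < 1/2 first at step 1
Step 2: max=5, min=569/120, spread=31/120
Step 3: max=5, min=5189/1080, spread=211/1080
Step 4: max=5, min=523157/108000, spread=16843/108000
Step 5: max=44921/9000, min=4721357/972000, spread=130111/972000
Step 6: max=2692841/540000, min=142157633/29160000, spread=3255781/29160000
Step 7: max=2688893/540000, min=4273646309/874800000, spread=82360351/874800000
Step 8: max=483493559/97200000, min=128468683109/26244000000, spread=2074577821/26244000000

Answer: 1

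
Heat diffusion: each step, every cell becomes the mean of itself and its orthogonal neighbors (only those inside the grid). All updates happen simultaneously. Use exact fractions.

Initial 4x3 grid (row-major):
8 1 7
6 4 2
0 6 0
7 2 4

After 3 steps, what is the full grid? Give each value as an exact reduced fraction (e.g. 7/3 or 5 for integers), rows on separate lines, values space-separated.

Answer: 3271/720 15091/3600 8273/2160
10079/2400 11803/3000 24587/7200
9649/2400 6757/2000 7799/2400
163/45 17033/4800 179/60

Derivation:
After step 1:
  5 5 10/3
  9/2 19/5 13/4
  19/4 12/5 3
  3 19/4 2
After step 2:
  29/6 257/60 139/36
  361/80 379/100 803/240
  293/80 187/50 213/80
  25/6 243/80 13/4
After step 3:
  3271/720 15091/3600 8273/2160
  10079/2400 11803/3000 24587/7200
  9649/2400 6757/2000 7799/2400
  163/45 17033/4800 179/60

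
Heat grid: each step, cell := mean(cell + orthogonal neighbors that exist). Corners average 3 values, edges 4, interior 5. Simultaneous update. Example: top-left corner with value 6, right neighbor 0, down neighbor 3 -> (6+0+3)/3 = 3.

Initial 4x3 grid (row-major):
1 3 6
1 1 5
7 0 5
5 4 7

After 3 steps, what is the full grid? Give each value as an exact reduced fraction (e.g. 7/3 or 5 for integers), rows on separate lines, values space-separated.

Answer: 535/216 43003/14400 1505/432
20269/7200 4583/1500 842/225
24389/7200 22567/6000 14407/3600
8879/2160 14957/3600 4807/1080

Derivation:
After step 1:
  5/3 11/4 14/3
  5/2 2 17/4
  13/4 17/5 17/4
  16/3 4 16/3
After step 2:
  83/36 133/48 35/9
  113/48 149/50 91/24
  869/240 169/50 517/120
  151/36 271/60 163/36
After step 3:
  535/216 43003/14400 1505/432
  20269/7200 4583/1500 842/225
  24389/7200 22567/6000 14407/3600
  8879/2160 14957/3600 4807/1080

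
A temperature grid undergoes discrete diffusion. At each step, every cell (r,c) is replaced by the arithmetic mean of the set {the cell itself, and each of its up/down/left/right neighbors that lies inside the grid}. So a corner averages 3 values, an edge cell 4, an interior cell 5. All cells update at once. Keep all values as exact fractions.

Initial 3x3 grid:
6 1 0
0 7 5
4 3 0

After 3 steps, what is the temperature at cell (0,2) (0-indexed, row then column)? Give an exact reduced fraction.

Step 1: cell (0,2) = 2
Step 2: cell (0,2) = 17/6
Step 3: cell (0,2) = 997/360
Full grid after step 3:
  6587/2160 22397/7200 997/360
  47669/14400 17903/6000 5443/1800
  6707/2160 7699/2400 3131/1080

Answer: 997/360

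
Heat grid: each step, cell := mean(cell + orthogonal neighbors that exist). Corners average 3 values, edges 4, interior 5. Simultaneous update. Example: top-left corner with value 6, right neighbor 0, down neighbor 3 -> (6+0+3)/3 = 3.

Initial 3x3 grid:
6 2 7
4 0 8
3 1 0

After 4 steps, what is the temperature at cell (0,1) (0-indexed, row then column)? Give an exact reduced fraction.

Answer: 642413/172800

Derivation:
Step 1: cell (0,1) = 15/4
Step 2: cell (0,1) = 197/48
Step 3: cell (0,1) = 10879/2880
Step 4: cell (0,1) = 642413/172800
Full grid after step 4:
  7547/2160 642413/172800 48977/12960
  547163/172800 232331/72000 597113/172800
  71299/25920 123947/43200 2867/960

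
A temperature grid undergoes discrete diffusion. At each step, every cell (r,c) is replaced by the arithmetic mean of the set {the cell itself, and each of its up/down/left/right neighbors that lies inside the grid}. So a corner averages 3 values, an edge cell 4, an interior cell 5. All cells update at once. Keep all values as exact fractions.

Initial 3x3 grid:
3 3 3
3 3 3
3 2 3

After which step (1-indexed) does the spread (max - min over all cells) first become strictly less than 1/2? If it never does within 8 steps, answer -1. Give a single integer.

Step 1: max=3, min=8/3, spread=1/3
  -> spread < 1/2 first at step 1
Step 2: max=3, min=653/240, spread=67/240
Step 3: max=593/200, min=6043/2160, spread=1807/10800
Step 4: max=15839/5400, min=2434037/864000, spread=33401/288000
Step 5: max=1576609/540000, min=22098067/7776000, spread=3025513/38880000
Step 6: max=83644051/28800000, min=8866273133/3110400000, spread=53531/995328
Step 7: max=22536883949/7776000000, min=533839074151/186624000000, spread=450953/11943936
Step 8: max=2698351389481/933120000000, min=32083416439397/11197440000000, spread=3799043/143327232

Answer: 1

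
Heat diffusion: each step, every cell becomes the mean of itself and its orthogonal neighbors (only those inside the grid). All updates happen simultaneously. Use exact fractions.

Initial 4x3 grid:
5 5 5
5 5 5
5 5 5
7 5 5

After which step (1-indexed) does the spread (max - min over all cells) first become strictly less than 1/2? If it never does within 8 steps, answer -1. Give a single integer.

Answer: 3

Derivation:
Step 1: max=17/3, min=5, spread=2/3
Step 2: max=50/9, min=5, spread=5/9
Step 3: max=581/108, min=5, spread=41/108
  -> spread < 1/2 first at step 3
Step 4: max=69017/12960, min=5, spread=4217/12960
Step 5: max=4097149/777600, min=18079/3600, spread=38417/155520
Step 6: max=244480211/46656000, min=362597/72000, spread=1903471/9331200
Step 7: max=14597789089/2799360000, min=10915759/2160000, spread=18038617/111974400
Step 8: max=873076182851/167961600000, min=984926759/194400000, spread=883978523/6718464000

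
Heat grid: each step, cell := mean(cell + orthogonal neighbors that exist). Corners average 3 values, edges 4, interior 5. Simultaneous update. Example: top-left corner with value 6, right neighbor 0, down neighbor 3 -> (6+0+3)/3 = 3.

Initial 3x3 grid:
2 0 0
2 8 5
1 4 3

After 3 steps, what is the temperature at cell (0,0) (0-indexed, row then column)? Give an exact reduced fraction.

Answer: 5303/2160

Derivation:
Step 1: cell (0,0) = 4/3
Step 2: cell (0,0) = 85/36
Step 3: cell (0,0) = 5303/2160
Full grid after step 3:
  5303/2160 6551/2400 3029/1080
  42281/14400 18497/6000 12239/3600
  6773/2160 6407/1800 109/30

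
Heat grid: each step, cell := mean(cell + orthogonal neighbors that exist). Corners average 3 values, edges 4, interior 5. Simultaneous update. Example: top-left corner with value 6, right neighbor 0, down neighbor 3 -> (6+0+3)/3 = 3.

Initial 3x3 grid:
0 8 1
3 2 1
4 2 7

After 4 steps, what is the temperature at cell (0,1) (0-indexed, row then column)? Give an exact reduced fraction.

Step 1: cell (0,1) = 11/4
Step 2: cell (0,1) = 259/80
Step 3: cell (0,1) = 14413/4800
Step 4: cell (0,1) = 885811/288000
Full grid after step 4:
  48703/16200 885811/288000 198587/64800
  2650183/864000 551423/180000 2716933/864000
  11059/3600 2729933/864000 204437/64800

Answer: 885811/288000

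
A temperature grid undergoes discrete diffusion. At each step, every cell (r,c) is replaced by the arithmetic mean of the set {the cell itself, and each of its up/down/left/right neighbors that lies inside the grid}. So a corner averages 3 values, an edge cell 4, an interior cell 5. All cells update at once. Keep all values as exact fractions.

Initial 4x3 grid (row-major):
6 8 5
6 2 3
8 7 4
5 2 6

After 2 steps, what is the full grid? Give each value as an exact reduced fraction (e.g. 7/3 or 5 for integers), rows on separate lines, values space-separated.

After step 1:
  20/3 21/4 16/3
  11/2 26/5 7/2
  13/2 23/5 5
  5 5 4
After step 2:
  209/36 449/80 169/36
  179/30 481/100 571/120
  27/5 263/50 171/40
  11/2 93/20 14/3

Answer: 209/36 449/80 169/36
179/30 481/100 571/120
27/5 263/50 171/40
11/2 93/20 14/3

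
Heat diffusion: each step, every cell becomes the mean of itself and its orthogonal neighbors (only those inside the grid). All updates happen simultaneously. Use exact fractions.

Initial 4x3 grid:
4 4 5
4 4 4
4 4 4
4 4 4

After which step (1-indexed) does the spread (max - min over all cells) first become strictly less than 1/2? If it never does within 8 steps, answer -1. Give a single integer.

Step 1: max=13/3, min=4, spread=1/3
  -> spread < 1/2 first at step 1
Step 2: max=77/18, min=4, spread=5/18
Step 3: max=905/216, min=4, spread=41/216
Step 4: max=107897/25920, min=4, spread=4217/25920
Step 5: max=6429949/1555200, min=28879/7200, spread=38417/311040
Step 6: max=384448211/93312000, min=578597/144000, spread=1903471/18662400
Step 7: max=22995869089/5598720000, min=17395759/4320000, spread=18038617/223948800
Step 8: max=1376960982851/335923200000, min=1568126759/388800000, spread=883978523/13436928000

Answer: 1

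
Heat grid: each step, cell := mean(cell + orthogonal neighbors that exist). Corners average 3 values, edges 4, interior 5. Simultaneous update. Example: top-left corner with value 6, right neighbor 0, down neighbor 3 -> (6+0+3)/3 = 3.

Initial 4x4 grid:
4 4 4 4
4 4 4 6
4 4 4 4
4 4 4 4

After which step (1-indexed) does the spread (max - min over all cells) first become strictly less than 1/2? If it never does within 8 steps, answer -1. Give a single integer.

Step 1: max=14/3, min=4, spread=2/3
Step 2: max=271/60, min=4, spread=31/60
Step 3: max=2371/540, min=4, spread=211/540
  -> spread < 1/2 first at step 3
Step 4: max=232843/54000, min=4, spread=16843/54000
Step 5: max=2082643/486000, min=18079/4500, spread=130111/486000
Step 6: max=61962367/14580000, min=1087159/270000, spread=3255781/14580000
Step 7: max=1849953691/437400000, min=1091107/270000, spread=82360351/437400000
Step 8: max=55239316891/13122000000, min=196906441/48600000, spread=2074577821/13122000000

Answer: 3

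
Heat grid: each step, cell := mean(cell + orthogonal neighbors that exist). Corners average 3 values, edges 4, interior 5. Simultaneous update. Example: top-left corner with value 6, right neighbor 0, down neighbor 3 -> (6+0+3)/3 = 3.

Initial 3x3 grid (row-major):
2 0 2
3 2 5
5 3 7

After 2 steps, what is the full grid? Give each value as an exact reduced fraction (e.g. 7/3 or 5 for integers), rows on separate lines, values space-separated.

Answer: 37/18 81/40 47/18
41/15 307/100 209/60
131/36 931/240 53/12

Derivation:
After step 1:
  5/3 3/2 7/3
  3 13/5 4
  11/3 17/4 5
After step 2:
  37/18 81/40 47/18
  41/15 307/100 209/60
  131/36 931/240 53/12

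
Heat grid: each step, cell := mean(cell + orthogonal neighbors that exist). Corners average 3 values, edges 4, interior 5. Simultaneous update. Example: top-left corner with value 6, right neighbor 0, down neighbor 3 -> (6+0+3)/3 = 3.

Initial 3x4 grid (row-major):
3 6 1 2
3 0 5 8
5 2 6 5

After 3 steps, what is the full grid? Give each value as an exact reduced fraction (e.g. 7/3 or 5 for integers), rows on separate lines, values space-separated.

Answer: 2329/720 647/200 13331/3600 110/27
45559/14400 10423/3000 7947/2000 5437/1200
3601/1080 25817/7200 31337/7200 2095/432

Derivation:
After step 1:
  4 5/2 7/2 11/3
  11/4 16/5 4 5
  10/3 13/4 9/2 19/3
After step 2:
  37/12 33/10 41/12 73/18
  797/240 157/50 101/25 19/4
  28/9 857/240 217/48 95/18
After step 3:
  2329/720 647/200 13331/3600 110/27
  45559/14400 10423/3000 7947/2000 5437/1200
  3601/1080 25817/7200 31337/7200 2095/432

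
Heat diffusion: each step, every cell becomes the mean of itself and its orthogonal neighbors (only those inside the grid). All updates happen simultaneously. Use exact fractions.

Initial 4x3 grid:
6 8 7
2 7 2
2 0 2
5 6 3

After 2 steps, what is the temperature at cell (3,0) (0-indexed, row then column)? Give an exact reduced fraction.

Step 1: cell (3,0) = 13/3
Step 2: cell (3,0) = 121/36
Full grid after step 2:
  199/36 109/20 103/18
  469/120 459/100 943/240
  427/120 147/50 799/240
  121/36 149/40 107/36

Answer: 121/36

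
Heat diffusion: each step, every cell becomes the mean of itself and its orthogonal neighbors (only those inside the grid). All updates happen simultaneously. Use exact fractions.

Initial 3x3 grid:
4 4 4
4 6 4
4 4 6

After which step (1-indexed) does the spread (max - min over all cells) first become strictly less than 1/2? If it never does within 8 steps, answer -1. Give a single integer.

Answer: 3

Derivation:
Step 1: max=5, min=4, spread=1
Step 2: max=44/9, min=169/40, spread=239/360
Step 3: max=16727/3600, min=767/180, spread=1387/3600
  -> spread < 1/2 first at step 3
Step 4: max=75241/16200, min=47269/10800, spread=347/1296
Step 5: max=4442477/972000, min=2839943/648000, spread=2921/15552
Step 6: max=265706269/58320000, min=172010221/38880000, spread=24611/186624
Step 7: max=15848487593/3499200000, min=10349690687/2332800000, spread=207329/2239488
Step 8: max=948652475521/209952000000, min=623337926389/139968000000, spread=1746635/26873856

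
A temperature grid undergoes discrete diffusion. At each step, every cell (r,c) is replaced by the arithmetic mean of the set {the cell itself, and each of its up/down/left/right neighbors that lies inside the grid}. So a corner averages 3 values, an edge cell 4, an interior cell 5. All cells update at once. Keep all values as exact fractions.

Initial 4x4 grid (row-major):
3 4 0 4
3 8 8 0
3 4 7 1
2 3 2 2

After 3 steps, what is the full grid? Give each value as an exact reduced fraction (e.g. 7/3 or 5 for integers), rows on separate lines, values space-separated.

After step 1:
  10/3 15/4 4 4/3
  17/4 27/5 23/5 13/4
  3 5 22/5 5/2
  8/3 11/4 7/2 5/3
After step 2:
  34/9 989/240 821/240 103/36
  959/240 23/5 433/100 701/240
  179/48 411/100 4 709/240
  101/36 167/48 739/240 23/9
After step 3:
  2141/540 5731/1440 26519/7200 3313/1080
  5797/1440 6347/1500 11563/3000 23519/7200
  26353/7200 11951/3000 2771/750 895/288
  721/216 24253/7200 4721/1440 773/270

Answer: 2141/540 5731/1440 26519/7200 3313/1080
5797/1440 6347/1500 11563/3000 23519/7200
26353/7200 11951/3000 2771/750 895/288
721/216 24253/7200 4721/1440 773/270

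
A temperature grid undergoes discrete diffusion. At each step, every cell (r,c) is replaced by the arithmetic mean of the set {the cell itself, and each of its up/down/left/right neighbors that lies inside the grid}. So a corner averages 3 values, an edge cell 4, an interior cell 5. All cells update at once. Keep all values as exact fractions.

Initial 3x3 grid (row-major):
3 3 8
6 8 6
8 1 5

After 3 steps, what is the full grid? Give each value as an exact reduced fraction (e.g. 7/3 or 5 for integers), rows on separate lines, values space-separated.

After step 1:
  4 11/2 17/3
  25/4 24/5 27/4
  5 11/2 4
After step 2:
  21/4 599/120 215/36
  401/80 144/25 1273/240
  67/12 193/40 65/12
After step 3:
  3661/720 39553/7200 11713/2160
  25927/4800 1942/375 80831/14400
  3701/720 4317/800 3731/720

Answer: 3661/720 39553/7200 11713/2160
25927/4800 1942/375 80831/14400
3701/720 4317/800 3731/720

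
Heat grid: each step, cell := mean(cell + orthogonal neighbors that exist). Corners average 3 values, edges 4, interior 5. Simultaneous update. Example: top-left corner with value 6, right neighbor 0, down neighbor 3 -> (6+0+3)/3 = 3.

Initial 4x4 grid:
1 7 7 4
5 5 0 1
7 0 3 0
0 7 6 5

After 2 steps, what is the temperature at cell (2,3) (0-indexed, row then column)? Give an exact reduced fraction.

Step 1: cell (2,3) = 9/4
Step 2: cell (2,3) = 269/120
Full grid after step 2:
  83/18 517/120 167/40 13/4
  457/120 41/10 283/100 107/40
  497/120 317/100 169/50 269/120
  131/36 527/120 419/120 67/18

Answer: 269/120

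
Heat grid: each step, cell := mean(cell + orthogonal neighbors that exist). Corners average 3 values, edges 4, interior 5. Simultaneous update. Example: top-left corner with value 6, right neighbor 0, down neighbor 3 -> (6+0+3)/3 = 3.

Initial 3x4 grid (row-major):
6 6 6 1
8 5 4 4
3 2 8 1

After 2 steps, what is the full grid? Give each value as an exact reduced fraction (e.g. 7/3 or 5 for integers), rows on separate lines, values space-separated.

Answer: 215/36 65/12 143/30 125/36
43/8 523/100 209/50 159/40
43/9 211/48 1079/240 127/36

Derivation:
After step 1:
  20/3 23/4 17/4 11/3
  11/2 5 27/5 5/2
  13/3 9/2 15/4 13/3
After step 2:
  215/36 65/12 143/30 125/36
  43/8 523/100 209/50 159/40
  43/9 211/48 1079/240 127/36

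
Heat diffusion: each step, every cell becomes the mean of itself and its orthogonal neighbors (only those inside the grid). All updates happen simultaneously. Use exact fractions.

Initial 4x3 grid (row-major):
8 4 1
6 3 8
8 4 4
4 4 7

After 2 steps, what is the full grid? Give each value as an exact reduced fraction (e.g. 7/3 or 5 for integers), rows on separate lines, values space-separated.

After step 1:
  6 4 13/3
  25/4 5 4
  11/2 23/5 23/4
  16/3 19/4 5
After step 2:
  65/12 29/6 37/9
  91/16 477/100 229/48
  1301/240 128/25 387/80
  187/36 1181/240 31/6

Answer: 65/12 29/6 37/9
91/16 477/100 229/48
1301/240 128/25 387/80
187/36 1181/240 31/6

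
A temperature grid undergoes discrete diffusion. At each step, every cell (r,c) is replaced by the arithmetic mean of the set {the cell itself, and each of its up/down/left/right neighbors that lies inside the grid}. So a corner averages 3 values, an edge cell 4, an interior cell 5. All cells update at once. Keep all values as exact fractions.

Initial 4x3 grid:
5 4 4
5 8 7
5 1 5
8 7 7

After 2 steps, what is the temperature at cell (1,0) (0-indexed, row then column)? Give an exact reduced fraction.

Answer: 121/24

Derivation:
Step 1: cell (1,0) = 23/4
Step 2: cell (1,0) = 121/24
Full grid after step 2:
  47/9 239/48 65/12
  121/24 136/25 21/4
  671/120 257/50 169/30
  103/18 479/80 205/36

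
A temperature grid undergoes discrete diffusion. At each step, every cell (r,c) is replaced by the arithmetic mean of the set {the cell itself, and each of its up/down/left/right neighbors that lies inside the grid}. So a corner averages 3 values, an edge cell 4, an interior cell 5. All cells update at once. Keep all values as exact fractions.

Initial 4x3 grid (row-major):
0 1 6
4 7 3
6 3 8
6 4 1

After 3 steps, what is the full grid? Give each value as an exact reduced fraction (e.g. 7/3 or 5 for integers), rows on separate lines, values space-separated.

Answer: 3503/1080 9019/2400 8261/2160
14651/3600 7837/2000 32327/7200
7793/1800 28111/6000 30947/7200
5113/1080 31177/7200 9701/2160

Derivation:
After step 1:
  5/3 7/2 10/3
  17/4 18/5 6
  19/4 28/5 15/4
  16/3 7/2 13/3
After step 2:
  113/36 121/40 77/18
  107/30 459/100 1001/240
  299/60 106/25 1181/240
  163/36 563/120 139/36
After step 3:
  3503/1080 9019/2400 8261/2160
  14651/3600 7837/2000 32327/7200
  7793/1800 28111/6000 30947/7200
  5113/1080 31177/7200 9701/2160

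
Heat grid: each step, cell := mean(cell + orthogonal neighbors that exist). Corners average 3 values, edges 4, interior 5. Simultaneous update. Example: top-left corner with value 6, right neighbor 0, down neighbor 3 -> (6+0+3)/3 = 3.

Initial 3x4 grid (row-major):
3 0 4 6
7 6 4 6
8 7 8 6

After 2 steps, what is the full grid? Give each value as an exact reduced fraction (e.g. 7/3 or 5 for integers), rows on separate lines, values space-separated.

Answer: 151/36 893/240 1061/240 43/9
161/30 269/50 513/100 231/40
247/36 769/120 773/120 221/36

Derivation:
After step 1:
  10/3 13/4 7/2 16/3
  6 24/5 28/5 11/2
  22/3 29/4 25/4 20/3
After step 2:
  151/36 893/240 1061/240 43/9
  161/30 269/50 513/100 231/40
  247/36 769/120 773/120 221/36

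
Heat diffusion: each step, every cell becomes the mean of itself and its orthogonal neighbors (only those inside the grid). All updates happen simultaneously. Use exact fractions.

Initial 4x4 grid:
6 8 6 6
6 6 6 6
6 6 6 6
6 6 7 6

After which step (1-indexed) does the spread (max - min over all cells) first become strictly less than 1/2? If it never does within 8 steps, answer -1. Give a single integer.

Answer: 3

Derivation:
Step 1: max=20/3, min=6, spread=2/3
Step 2: max=391/60, min=6, spread=31/60
Step 3: max=3451/540, min=437/72, spread=347/1080
  -> spread < 1/2 first at step 3
Step 4: max=341329/54000, min=66091/10800, spread=5437/27000
Step 5: max=3058909/486000, min=1984717/324000, spread=163667/972000
Step 6: max=4565783/729000, min=39818497/6480000, spread=6896167/58320000
Step 7: max=2733750361/437400000, min=17942707291/2916000000, spread=846885347/8748000000
Step 8: max=40910843213/6561000000, min=161568795031/26244000000, spread=2074577821/26244000000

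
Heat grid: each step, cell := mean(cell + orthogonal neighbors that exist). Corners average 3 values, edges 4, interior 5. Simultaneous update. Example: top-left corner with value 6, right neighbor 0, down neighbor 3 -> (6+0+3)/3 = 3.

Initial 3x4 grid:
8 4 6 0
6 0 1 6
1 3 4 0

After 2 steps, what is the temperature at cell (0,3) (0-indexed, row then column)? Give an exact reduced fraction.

Step 1: cell (0,3) = 4
Step 2: cell (0,3) = 17/6
Full grid after step 2:
  19/4 321/80 293/80 17/6
  953/240 329/100 127/50 749/240
  109/36 38/15 161/60 85/36

Answer: 17/6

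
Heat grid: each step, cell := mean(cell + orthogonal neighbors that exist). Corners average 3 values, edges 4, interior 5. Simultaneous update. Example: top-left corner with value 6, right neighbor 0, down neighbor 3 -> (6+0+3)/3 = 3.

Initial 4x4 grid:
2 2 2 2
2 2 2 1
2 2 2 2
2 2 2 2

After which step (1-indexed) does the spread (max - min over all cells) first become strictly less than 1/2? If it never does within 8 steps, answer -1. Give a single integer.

Answer: 1

Derivation:
Step 1: max=2, min=5/3, spread=1/3
  -> spread < 1/2 first at step 1
Step 2: max=2, min=209/120, spread=31/120
Step 3: max=2, min=1949/1080, spread=211/1080
Step 4: max=2, min=199157/108000, spread=16843/108000
Step 5: max=17921/9000, min=1805357/972000, spread=130111/972000
Step 6: max=1072841/540000, min=54677633/29160000, spread=3255781/29160000
Step 7: max=1068893/540000, min=1649246309/874800000, spread=82360351/874800000
Step 8: max=191893559/97200000, min=49736683109/26244000000, spread=2074577821/26244000000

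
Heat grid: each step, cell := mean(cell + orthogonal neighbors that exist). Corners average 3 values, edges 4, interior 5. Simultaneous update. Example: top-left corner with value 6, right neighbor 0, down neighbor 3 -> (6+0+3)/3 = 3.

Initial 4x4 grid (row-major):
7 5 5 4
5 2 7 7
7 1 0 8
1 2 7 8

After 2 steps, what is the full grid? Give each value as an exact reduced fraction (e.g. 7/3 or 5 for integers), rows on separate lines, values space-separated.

Answer: 47/9 59/12 293/60 205/36
221/48 103/25 491/100 1307/240
869/240 69/20 106/25 1471/240
115/36 191/60 289/60 53/9

Derivation:
After step 1:
  17/3 19/4 21/4 16/3
  21/4 4 21/5 13/2
  7/2 12/5 23/5 23/4
  10/3 11/4 17/4 23/3
After step 2:
  47/9 59/12 293/60 205/36
  221/48 103/25 491/100 1307/240
  869/240 69/20 106/25 1471/240
  115/36 191/60 289/60 53/9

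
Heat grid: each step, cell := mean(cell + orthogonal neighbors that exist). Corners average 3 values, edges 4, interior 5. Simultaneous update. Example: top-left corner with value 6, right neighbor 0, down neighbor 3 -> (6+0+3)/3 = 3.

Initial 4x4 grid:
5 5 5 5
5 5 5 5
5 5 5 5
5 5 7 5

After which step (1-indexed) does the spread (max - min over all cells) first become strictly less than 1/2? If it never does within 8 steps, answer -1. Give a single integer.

Step 1: max=17/3, min=5, spread=2/3
Step 2: max=331/60, min=5, spread=31/60
Step 3: max=2911/540, min=5, spread=211/540
  -> spread < 1/2 first at step 3
Step 4: max=286843/54000, min=5, spread=16843/54000
Step 5: max=2568643/486000, min=22579/4500, spread=130111/486000
Step 6: max=76542367/14580000, min=1357159/270000, spread=3255781/14580000
Step 7: max=2287353691/437400000, min=1361107/270000, spread=82360351/437400000
Step 8: max=68361316891/13122000000, min=245506441/48600000, spread=2074577821/13122000000

Answer: 3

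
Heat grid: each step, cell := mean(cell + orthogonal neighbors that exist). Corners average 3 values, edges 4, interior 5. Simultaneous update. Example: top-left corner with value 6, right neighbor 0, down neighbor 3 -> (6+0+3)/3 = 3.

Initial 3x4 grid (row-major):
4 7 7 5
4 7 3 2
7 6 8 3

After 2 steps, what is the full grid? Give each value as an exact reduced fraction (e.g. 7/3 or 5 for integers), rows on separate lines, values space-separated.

After step 1:
  5 25/4 11/2 14/3
  11/2 27/5 27/5 13/4
  17/3 7 5 13/3
After step 2:
  67/12 443/80 1309/240 161/36
  647/120 591/100 491/100 353/80
  109/18 173/30 163/30 151/36

Answer: 67/12 443/80 1309/240 161/36
647/120 591/100 491/100 353/80
109/18 173/30 163/30 151/36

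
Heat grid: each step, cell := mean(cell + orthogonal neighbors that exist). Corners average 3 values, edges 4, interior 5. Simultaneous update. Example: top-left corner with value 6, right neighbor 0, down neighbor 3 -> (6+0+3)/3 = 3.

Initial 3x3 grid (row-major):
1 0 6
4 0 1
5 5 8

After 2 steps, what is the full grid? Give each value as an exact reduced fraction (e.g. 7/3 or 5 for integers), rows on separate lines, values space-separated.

After step 1:
  5/3 7/4 7/3
  5/2 2 15/4
  14/3 9/2 14/3
After step 2:
  71/36 31/16 47/18
  65/24 29/10 51/16
  35/9 95/24 155/36

Answer: 71/36 31/16 47/18
65/24 29/10 51/16
35/9 95/24 155/36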